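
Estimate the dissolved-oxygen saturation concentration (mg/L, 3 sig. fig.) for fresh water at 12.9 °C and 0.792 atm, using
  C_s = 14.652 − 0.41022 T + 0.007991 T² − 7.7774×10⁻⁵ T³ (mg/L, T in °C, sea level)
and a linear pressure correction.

At sea level: C_s = 14.652 − 0.41022×12.9 + 0.007991×12.9² − 7.7774×10⁻⁵×12.9³ = 10.52 mg/L.
Pressure correction: C_s' = 10.52 × 0.792 = 8.334 mg/L.

C_s ≈ 8.33 mg/L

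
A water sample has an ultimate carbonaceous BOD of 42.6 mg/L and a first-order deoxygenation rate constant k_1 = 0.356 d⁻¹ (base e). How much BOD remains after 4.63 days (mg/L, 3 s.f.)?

L_t = L₀ e^(−k_1 t) = 42.6 × e^(−0.356×4.63) = 42.6 × 0.1924 = 8.195 mg/L.

L ≈ 8.20 mg/L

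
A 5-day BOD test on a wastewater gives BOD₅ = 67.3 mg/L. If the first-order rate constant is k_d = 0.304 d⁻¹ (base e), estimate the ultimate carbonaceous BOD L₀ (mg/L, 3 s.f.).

BOD₅ = L₀(1 − e^(−5k_d)) ⇒ L₀ = BOD₅ / (1 − e^(−5×0.304))
= 67.3 / (1 − 0.2187) = 67.3 / 0.7813 = 86.14 mg/L.

L₀ ≈ 86.1 mg/L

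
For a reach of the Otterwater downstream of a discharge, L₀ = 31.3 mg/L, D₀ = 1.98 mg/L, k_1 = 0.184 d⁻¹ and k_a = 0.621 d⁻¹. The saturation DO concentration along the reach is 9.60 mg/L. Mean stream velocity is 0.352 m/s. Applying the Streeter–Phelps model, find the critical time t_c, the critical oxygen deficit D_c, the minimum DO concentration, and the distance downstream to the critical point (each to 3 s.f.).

With k_a/k_1 = 3.375 and 1 − D₀(k_a−k_1)/(k_1 L₀) = 0.8498,
t_c = ln(3.375 × 0.8498) / (0.621 − 0.184) = ln(2.868) / 0.4370 = 1.054/0.4370 = 2.411 d.
L(t_c) = L₀ e^(−k_1 t_c) = 31.3 × 0.6417 = 20.09 mg/L, and at the critical point k_a D_c = k_1 L, so D_c = (0.184/0.621) × 20.09 = 5.951 mg/L.
Minimum DO = C_s − D_c = 9.60 − 5.951 = 3.649 mg/L.
x_c = v t_c = 0.352 m/s × 2.411 d × 86400 s/d = 73320 m ≈ 73.3 km.

t_c ≈ 2.41 d; D_c ≈ 5.95 mg/L; min DO ≈ 3.65 mg/L; x_c ≈ 73.3 km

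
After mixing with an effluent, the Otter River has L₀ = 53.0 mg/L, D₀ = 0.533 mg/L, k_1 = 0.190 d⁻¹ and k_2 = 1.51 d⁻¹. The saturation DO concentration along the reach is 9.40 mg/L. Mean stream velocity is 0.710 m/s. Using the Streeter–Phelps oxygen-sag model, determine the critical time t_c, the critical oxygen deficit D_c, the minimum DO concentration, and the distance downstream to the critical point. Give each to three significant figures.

At the critical point dD/dt = 0, so k_1 L₀ e^(−k_1 t) = k_2 D. Substituting D(t) from the Streeter–Phelps equation and solving for t gives
t_c = ln[(k_2/k_1)(1 − D₀(k_2−k_1)/(k_1 L₀))] / (k_2−k_1).
Here k_2−k_1 = 1.320 d⁻¹ and 1 − D₀(k_2−k_1)/(k_1 L₀) = 1 − 0.533×1.320/(0.190×53.0) = 0.9301, so
t_c = ln(7.947 × 0.9301) / 1.320 = 2.000 / 1.320 = 1.515 d.
L(t_c) = L₀ e^(−k_1 t_c) = 53.0 × 0.7498 = 39.74 mg/L, and at the critical point k_2 D_c = k_1 L, so D_c = (0.190/1.51) × 39.74 = 5.000 mg/L.
Minimum DO = C_s − D_c = 9.40 − 5.000 = 4.400 mg/L.
x_c = v t_c = 0.710 m/s × 1.515 d × 86400 s/d = 92960 m ≈ 93.0 km.

t_c ≈ 1.52 d; D_c ≈ 5.00 mg/L; min DO ≈ 4.40 mg/L; x_c ≈ 93.0 km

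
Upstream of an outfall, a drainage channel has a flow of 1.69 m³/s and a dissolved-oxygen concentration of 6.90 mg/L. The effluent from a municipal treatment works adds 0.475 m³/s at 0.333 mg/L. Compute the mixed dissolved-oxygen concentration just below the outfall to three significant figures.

5.46 mg/L

Flow-weighted mixing: C = (Q_r C_r + Q_w C_w)/(Q_r + Q_w)
= (1.69×6.90 + 0.475×0.333)/(1.69 + 0.475) = 11.82/2.165 = 5.459 mg/L.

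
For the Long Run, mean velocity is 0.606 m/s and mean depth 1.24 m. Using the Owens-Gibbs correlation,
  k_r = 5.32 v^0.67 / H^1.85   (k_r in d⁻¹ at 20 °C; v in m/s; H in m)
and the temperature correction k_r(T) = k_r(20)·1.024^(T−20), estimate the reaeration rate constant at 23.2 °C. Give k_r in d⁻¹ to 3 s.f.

k_r(20) = 5.32 × 0.606^0.67 / 1.24^1.85 = 5.32 × 0.7149 / 1.489 = 2.555 d⁻¹.
k_r(23.2) = 2.555 × 1.024^(23.2−20) = 2.555 × 1.079 = 2.756 d⁻¹.

k_r ≈ 2.76 d⁻¹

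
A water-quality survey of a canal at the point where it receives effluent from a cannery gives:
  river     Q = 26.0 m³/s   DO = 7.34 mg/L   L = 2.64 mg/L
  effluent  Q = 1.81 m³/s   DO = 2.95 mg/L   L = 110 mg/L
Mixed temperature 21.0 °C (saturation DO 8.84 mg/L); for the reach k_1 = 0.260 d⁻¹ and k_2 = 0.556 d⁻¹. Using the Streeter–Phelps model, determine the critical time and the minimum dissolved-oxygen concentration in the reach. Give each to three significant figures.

Mixed DO = (26.0×7.34 + 1.81×2.95)/(26.0+1.81) = 196.2/27.81 = 7.054 mg/L.
Mixed L₀ = (26.0×2.64 + 1.81×110)/(27.81) = 267.7/27.81 = 9.627 mg/L.
Initial deficit D₀ = C_s − DO₀ = 8.84 − 7.054 = 1.786 mg/L.
t_c = (1/0.2960) ln[(0.556/0.260)(1 − 1.786×0.2960/(0.260×9.627))] = 3.378 × ln(1.687) = 1.767 d.
D_c = (0.260/0.556) × 9.627 × e^(−0.260×1.767) = 0.4676 × 9.627 × 0.6317 = 2.844 mg/L.
Minimum DO = 8.84 − 2.844 = 5.996 mg/L.

t_c ≈ 1.77 d; minimum DO ≈ 6.00 mg/L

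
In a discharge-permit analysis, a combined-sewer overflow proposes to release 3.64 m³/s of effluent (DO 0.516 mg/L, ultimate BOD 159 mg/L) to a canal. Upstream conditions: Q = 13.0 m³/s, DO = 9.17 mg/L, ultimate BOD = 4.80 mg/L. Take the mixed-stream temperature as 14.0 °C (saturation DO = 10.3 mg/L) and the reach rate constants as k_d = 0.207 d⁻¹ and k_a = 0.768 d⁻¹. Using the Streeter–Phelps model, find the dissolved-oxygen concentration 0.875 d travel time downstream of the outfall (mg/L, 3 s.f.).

DO ≈ 4.15 mg/L

Mixed DO = (13.0×9.17 + 3.64×0.516)/(13.0+3.64) = 121.1/16.64 = 7.277 mg/L.
Mixed L₀ = (13.0×4.80 + 3.64×159)/(16.64) = 641.2/16.64 = 38.53 mg/L.
Initial deficit D₀ = C_s − DO₀ = 10.3 − 7.277 = 3.023 mg/L.
D(0.875) = [0.207×38.53/(0.768−0.207)](e^(−0.207×0.875) − e^(−0.768×0.875)) + 3.023 e^(−0.768×0.875)
= 14.22 × (0.8343 − 0.5107) + 3.023 × 0.5107 = 6.145 mg/L.
DO = 10.3 − 6.145 = 4.155 mg/L.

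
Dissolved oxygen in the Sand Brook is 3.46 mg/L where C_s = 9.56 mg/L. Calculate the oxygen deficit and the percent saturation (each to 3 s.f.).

D ≈ 6.10 mg/L; 36.2 % saturation

D = C_s − C = 9.56 − 3.46 = 6.10 mg/L.
% saturation = 3.46/9.56 × 100 = 36.2 %.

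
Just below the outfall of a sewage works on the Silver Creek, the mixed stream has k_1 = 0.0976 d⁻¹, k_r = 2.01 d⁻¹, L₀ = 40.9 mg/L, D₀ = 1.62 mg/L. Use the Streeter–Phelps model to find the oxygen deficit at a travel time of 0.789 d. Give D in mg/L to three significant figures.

k_1 L₀/(k_r−k_1) = 0.0976×40.9/(2.01−0.0976) = 3.992/1.912 = 2.087 mg/L.
e^(−k_1 t) = e^(−0.0976×0.7890) = 0.9259; e^(−k_r t) = e^(−2.01×0.7890) = 0.2048.
D = 2.087 × (0.9259 − 0.2048) + 1.62 × 0.2048 = 1.505 + 0.3317 = 1.837 mg/L.

D ≈ 1.84 mg/L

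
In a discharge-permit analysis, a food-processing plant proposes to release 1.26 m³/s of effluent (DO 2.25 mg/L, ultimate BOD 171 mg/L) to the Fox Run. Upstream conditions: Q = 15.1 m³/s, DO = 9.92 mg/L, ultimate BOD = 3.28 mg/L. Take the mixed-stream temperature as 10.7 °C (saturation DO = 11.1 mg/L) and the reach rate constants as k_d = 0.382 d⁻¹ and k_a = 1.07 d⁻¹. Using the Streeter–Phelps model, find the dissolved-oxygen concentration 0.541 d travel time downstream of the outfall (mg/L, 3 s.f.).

Mixed DO = (15.1×9.92 + 1.26×2.25)/(15.1+1.26) = 152.6/16.36 = 9.329 mg/L.
Mixed L₀ = (15.1×3.28 + 1.26×171)/(16.36) = 265.0/16.36 = 16.20 mg/L.
Initial deficit D₀ = C_s − DO₀ = 11.1 − 9.329 = 1.771 mg/L.
D(0.541) = [0.382×16.20/(1.07−0.382)](e^(−0.382×0.541) − e^(−1.07×0.541)) + 1.771 e^(−1.07×0.541)
= 8.993 × (0.8133 − 0.5605) + 1.771 × 0.5605 = 3.266 mg/L.
DO = 11.1 − 3.266 = 7.834 mg/L.

DO ≈ 7.83 mg/L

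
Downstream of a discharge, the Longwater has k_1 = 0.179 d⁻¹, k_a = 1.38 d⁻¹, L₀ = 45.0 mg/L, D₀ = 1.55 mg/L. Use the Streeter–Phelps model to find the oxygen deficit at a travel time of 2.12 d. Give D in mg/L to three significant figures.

k_1 L₀/(k_a−k_1) = 0.179×45.0/(1.38−0.179) = 8.055/1.201 = 6.707 mg/L.
e^(−k_1 t) = e^(−0.179×2.120) = 0.6842; e^(−k_a t) = e^(−1.38×2.120) = 0.05363.
D = 6.707 × (0.6842 − 0.05363) + 1.55 × 0.05363 = 4.229 + 0.08313 = 4.312 mg/L.

D ≈ 4.31 mg/L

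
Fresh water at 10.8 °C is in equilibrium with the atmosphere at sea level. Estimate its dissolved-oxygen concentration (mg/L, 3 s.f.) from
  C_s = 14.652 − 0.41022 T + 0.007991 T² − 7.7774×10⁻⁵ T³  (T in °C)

C_s ≈ 11.1 mg/L

C_s = 14.652 − 0.41022×10.8 + 0.007991×10.8² − 7.7774×10⁻⁵×10.8³ = 11.06 mg/L.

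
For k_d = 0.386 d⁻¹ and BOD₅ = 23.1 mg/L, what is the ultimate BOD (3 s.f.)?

L₀ ≈ 27.0 mg/L

BOD₅ = L₀(1 − e^(−5k_d)) ⇒ L₀ = BOD₅ / (1 − e^(−5×0.386))
= 23.1 / (1 − 0.1451) = 23.1 / 0.8549 = 27.02 mg/L.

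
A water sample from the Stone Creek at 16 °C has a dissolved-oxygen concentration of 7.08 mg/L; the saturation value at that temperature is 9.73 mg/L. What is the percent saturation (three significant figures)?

72.8 % saturation

% saturation = C/C_s × 100 = 7.08/9.73 × 100 = 72.8 %.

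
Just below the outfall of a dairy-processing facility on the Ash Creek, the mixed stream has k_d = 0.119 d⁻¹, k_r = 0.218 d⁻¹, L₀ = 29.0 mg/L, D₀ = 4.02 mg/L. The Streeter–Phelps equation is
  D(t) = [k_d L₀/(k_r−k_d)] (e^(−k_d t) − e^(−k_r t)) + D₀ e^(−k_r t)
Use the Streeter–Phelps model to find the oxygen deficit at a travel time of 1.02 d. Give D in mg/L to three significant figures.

D ≈ 6.18 mg/L

k_d L₀/(k_r−k_d) = 0.119×29.0/(0.218−0.119) = 3.451/0.09900 = 34.86 mg/L.
e^(−k_d t) = e^(−0.119×1.020) = 0.8857; e^(−k_r t) = e^(−0.218×1.020) = 0.8006.
D = 34.86 × (0.8857 − 0.8006) + 4.02 × 0.8006 = 2.965 + 3.219 = 6.184 mg/L.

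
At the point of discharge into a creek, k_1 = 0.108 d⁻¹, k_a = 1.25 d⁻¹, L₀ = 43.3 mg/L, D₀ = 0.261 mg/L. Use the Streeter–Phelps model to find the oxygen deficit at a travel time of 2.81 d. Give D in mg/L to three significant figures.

k_1 L₀/(k_a−k_1) = 0.108×43.3/(1.25−0.108) = 4.676/1.142 = 4.095 mg/L.
e^(−k_1 t) = e^(−0.108×2.810) = 0.7382; e^(−k_a t) = e^(−1.25×2.810) = 0.02982.
D = 4.095 × (0.7382 − 0.02982) + 0.261 × 0.02982 = 2.901 + 0.007784 = 2.909 mg/L.

D ≈ 2.91 mg/L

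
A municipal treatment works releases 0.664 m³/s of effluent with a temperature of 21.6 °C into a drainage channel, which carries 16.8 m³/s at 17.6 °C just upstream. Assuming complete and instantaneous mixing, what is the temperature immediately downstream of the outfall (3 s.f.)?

17.8 °C

Flow-weighted mixing: C = (Q_r C_r + Q_w C_w)/(Q_r + Q_w)
= (16.8×17.6 + 0.664×21.6)/(16.8 + 0.664) = 310.0/17.46 = 17.75 °C.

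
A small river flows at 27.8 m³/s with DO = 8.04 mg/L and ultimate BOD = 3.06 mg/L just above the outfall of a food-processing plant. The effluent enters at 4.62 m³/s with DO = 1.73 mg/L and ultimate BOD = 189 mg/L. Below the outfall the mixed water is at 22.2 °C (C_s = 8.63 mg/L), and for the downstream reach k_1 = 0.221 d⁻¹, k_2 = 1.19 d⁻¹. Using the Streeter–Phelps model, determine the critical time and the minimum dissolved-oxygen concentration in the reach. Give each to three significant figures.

t_c ≈ 1.48 d; minimum DO ≈ 4.67 mg/L

Mixed DO = (27.8×8.04 + 4.62×1.73)/(27.8+4.62) = 231.5/32.42 = 7.141 mg/L.
Mixed L₀ = (27.8×3.06 + 4.62×189)/(32.42) = 958.2/32.42 = 29.56 mg/L.
Initial deficit D₀ = C_s − DO₀ = 8.63 − 7.141 = 1.489 mg/L.
t_c = (1/0.9690) ln[(1.19/0.221)(1 − 1.489×0.9690/(0.221×29.56))] = 1.032 × ln(4.195) = 1.480 d.
D_c = (0.221/1.19) × 29.56 × e^(−0.221×1.480) = 0.1857 × 29.56 × 0.7211 = 3.958 mg/L.
Minimum DO = 8.63 − 3.958 = 4.672 mg/L.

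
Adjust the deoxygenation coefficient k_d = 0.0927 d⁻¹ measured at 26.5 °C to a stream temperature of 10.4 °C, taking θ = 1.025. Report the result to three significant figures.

k_d(T₂) = k_d(T₁) · θ^(T₂−T₁) = 0.0927 × 1.025^(10.4−26.5)
= 0.0927 × 1.025^-16.1 = 0.0927 × 0.6720 = 0.06229 d⁻¹.

k_d ≈ 0.0623 d⁻¹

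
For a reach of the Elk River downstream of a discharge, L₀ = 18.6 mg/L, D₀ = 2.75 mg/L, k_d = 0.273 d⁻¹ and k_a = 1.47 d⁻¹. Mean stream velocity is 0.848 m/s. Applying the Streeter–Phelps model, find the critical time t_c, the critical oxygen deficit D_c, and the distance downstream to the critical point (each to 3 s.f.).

t_c ≈ 0.534 d; D_c ≈ 2.99 mg/L; x_c ≈ 39.1 km

t_c = [1/(k_a−k_d)] ln[(k_a/k_d)(1 − D₀(k_a−k_d)/(k_d L₀))]
= [1/(1.47−0.273)] ln[(1.47/0.273)(1 − 2.75×1.197/(0.273×18.6))]
= (1/1.197) ln[5.385 × 0.3517] = 0.8354 × ln(1.894) = 0.8354 × 0.6387 = 0.5336 d.
D_c = (k_d/k_a) L₀ e^(−k_d t_c) = (0.273/1.47) × 18.6 × e^(−0.273×0.5336) = 0.1857 × 18.6 × 0.8644 = 2.986 mg/L.
x_c = v t_c = 0.848 m/s × 0.5336 d × 86400 s/d = 39090 m ≈ 39.1 km.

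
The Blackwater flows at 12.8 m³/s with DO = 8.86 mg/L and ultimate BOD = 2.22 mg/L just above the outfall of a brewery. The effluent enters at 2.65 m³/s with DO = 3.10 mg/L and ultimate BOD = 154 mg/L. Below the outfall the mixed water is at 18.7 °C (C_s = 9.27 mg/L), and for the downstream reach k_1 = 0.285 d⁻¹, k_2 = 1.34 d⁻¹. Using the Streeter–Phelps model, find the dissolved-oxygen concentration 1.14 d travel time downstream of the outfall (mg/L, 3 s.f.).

DO ≈ 5.11 mg/L

Mixed DO = (12.8×8.86 + 2.65×3.10)/(12.8+2.65) = 121.6/15.45 = 7.872 mg/L.
Mixed L₀ = (12.8×2.22 + 2.65×154)/(15.45) = 436.5/15.45 = 28.25 mg/L.
Initial deficit D₀ = C_s − DO₀ = 9.27 − 7.872 = 1.398 mg/L.
D(1.14) = [0.285×28.25/(1.34−0.285)](e^(−0.285×1.14) − e^(−1.34×1.14)) + 1.398 e^(−1.34×1.14)
= 7.632 × (0.7226 − 0.2171) + 1.398 × 0.2171 = 4.162 mg/L.
DO = 9.27 − 4.162 = 5.108 mg/L.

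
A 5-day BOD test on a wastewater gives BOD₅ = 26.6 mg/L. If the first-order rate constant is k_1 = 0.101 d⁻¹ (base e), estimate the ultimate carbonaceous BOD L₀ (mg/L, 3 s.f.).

L₀ ≈ 67.1 mg/L

BOD₅ = L₀(1 − e^(−5k_1)) ⇒ L₀ = BOD₅ / (1 − e^(−5×0.101))
= 26.6 / (1 − 0.6035) = 26.6 / 0.3965 = 67.09 mg/L.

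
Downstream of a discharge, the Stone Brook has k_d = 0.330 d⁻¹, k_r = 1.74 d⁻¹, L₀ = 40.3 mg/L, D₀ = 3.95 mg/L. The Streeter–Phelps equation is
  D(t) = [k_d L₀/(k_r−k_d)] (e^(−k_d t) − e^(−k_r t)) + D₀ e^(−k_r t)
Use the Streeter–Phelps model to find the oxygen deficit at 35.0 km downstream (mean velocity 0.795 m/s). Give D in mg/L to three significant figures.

Travel time t = x/v = 35.0 km / (0.795 m/s) = 35000 m / 0.795 m/s = 44030 s = 0.5096 d.
k_d L₀/(k_r−k_d) = 0.330×40.3/(1.74−0.330) = 13.30/1.410 = 9.432 mg/L.
e^(−k_d t) = e^(−0.330×0.5096) = 0.8452; e^(−k_r t) = e^(−1.74×0.5096) = 0.4120.
D = 9.432 × (0.8452 − 0.4120) + 3.95 × 0.4120 = 4.086 + 1.628 = 5.713 mg/L.

D ≈ 5.71 mg/L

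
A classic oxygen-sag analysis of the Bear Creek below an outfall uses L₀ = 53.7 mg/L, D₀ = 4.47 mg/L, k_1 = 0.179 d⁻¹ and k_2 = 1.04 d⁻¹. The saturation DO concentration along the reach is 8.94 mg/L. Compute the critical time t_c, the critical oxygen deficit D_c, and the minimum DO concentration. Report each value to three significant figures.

t_c = [1/(k_2−k_1)] ln[(k_2/k_1)(1 − D₀(k_2−k_1)/(k_1 L₀))]
= [1/(1.04−0.179)] ln[(1.04/0.179)(1 − 4.47×0.8610/(0.179×53.7))]
= (1/0.8610) ln[5.810 × 0.5996] = 1.161 × ln(3.484) = 1.161 × 1.248 = 1.450 d.
L(t_c) = L₀ e^(−k_1 t_c) = 53.7 × 0.7715 = 41.43 mg/L, and at the critical point k_2 D_c = k_1 L, so D_c = (0.179/1.04) × 41.43 = 7.130 mg/L.
Minimum DO = C_s − D_c = 8.94 − 7.130 = 1.810 mg/L.

t_c ≈ 1.45 d; D_c ≈ 7.13 mg/L; min DO ≈ 1.81 mg/L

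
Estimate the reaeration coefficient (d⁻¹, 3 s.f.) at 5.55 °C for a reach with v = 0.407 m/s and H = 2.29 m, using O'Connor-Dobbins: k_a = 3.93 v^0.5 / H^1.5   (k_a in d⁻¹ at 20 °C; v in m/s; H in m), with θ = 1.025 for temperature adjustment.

k_a ≈ 0.506 d⁻¹

k_a(20) = 3.93 × 0.407^0.5 / 2.29^1.5 = 3.93 × 0.6380 / 3.465 = 0.7235 d⁻¹.
k_a(5.55) = 0.7235 × 1.025^(5.55−20) = 0.7235 × 0.6999 = 0.5064 d⁻¹.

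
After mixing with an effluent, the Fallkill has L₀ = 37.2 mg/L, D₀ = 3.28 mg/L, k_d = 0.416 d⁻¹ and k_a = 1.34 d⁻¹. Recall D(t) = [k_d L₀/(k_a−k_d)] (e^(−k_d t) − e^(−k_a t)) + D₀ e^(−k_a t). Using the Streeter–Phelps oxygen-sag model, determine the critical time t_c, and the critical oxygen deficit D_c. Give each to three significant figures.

t_c = [1/(k_a−k_d)] ln[(k_a/k_d)(1 − D₀(k_a−k_d)/(k_d L₀))]
= [1/(1.34−0.416)] ln[(1.34/0.416)(1 − 3.28×0.9240/(0.416×37.2))]
= (1/0.9240) ln[3.221 × 0.8042] = 1.082 × ln(2.590) = 1.082 × 0.9518 = 1.030 d.
L(t_c) = L₀ e^(−k_d t_c) = 37.2 × 0.6515 = 24.24 mg/L, and at the critical point k_a D_c = k_d L, so D_c = (0.416/1.34) × 24.24 = 7.524 mg/L.

t_c ≈ 1.03 d; D_c ≈ 7.52 mg/L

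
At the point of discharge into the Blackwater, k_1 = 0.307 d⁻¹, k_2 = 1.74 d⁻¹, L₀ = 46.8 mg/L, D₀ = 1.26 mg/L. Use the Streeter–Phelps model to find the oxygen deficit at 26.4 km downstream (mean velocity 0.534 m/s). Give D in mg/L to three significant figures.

D ≈ 5.17 mg/L

Travel time t = x/v = 26.4 km / (0.534 m/s) = 26400 m / 0.534 m/s = 49440 s = 0.5722 d.
k_1 L₀/(k_2−k_1) = 0.307×46.8/(1.74−0.307) = 14.37/1.433 = 10.03 mg/L.
e^(−k_1 t) = e^(−0.307×0.5722) = 0.8389; e^(−k_2 t) = e^(−1.74×0.5722) = 0.3695.
D = 10.03 × (0.8389 − 0.3695) + 1.26 × 0.3695 = 4.706 + 0.4656 = 5.172 mg/L.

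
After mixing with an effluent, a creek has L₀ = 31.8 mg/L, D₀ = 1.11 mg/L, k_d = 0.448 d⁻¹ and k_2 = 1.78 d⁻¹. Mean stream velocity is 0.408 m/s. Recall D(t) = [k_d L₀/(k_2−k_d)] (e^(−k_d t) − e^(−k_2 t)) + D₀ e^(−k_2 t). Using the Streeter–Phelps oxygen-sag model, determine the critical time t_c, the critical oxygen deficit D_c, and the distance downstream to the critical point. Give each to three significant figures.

t_c = [1/(k_2−k_d)] ln[(k_2/k_d)(1 − D₀(k_2−k_d)/(k_d L₀))]
= [1/(1.78−0.448)] ln[(1.78/0.448)(1 − 1.11×1.332/(0.448×31.8))]
= (1/1.332) ln[3.973 × 0.8962] = 0.7508 × ln(3.561) = 0.7508 × 1.270 = 0.9535 d.
D_c = (k_d/k_2) L₀ e^(−k_d t_c) = (0.448/1.78) × 31.8 × e^(−0.448×0.9535) = 0.2517 × 31.8 × 0.6524 = 5.221 mg/L.
x_c = v t_c = 0.408 m/s × 0.9535 d × 86400 s/d = 33610 m ≈ 33.6 km.

t_c ≈ 0.953 d; D_c ≈ 5.22 mg/L; x_c ≈ 33.6 km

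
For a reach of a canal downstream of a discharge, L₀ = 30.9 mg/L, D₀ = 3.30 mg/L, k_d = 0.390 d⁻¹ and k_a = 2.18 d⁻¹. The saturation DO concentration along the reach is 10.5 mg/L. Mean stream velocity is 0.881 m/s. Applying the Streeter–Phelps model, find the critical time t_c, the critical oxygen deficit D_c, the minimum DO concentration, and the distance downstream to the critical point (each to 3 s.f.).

t_c ≈ 0.585 d; D_c ≈ 4.40 mg/L; min DO ≈ 6.10 mg/L; x_c ≈ 44.5 km

At the critical point dD/dt = 0, so k_d L₀ e^(−k_d t) = k_a D. Substituting D(t) from the Streeter–Phelps equation and solving for t gives
t_c = ln[(k_a/k_d)(1 − D₀(k_a−k_d)/(k_d L₀))] / (k_a−k_d).
Here k_a−k_d = 1.790 d⁻¹ and 1 − D₀(k_a−k_d)/(k_d L₀) = 1 − 3.30×1.790/(0.390×30.9) = 0.5098, so
t_c = ln(5.590 × 0.5098) / 1.790 = 1.047 / 1.790 = 0.5851 d.
L(t_c) = L₀ e^(−k_d t_c) = 30.9 × 0.7960 = 24.60 mg/L, and at the critical point k_a D_c = k_d L, so D_c = (0.390/2.18) × 24.60 = 4.400 mg/L.
Minimum DO = C_s − D_c = 10.5 − 4.400 = 6.100 mg/L.
x_c = v t_c = 0.881 m/s × 0.5851 d × 86400 s/d = 44530 m ≈ 44.5 km.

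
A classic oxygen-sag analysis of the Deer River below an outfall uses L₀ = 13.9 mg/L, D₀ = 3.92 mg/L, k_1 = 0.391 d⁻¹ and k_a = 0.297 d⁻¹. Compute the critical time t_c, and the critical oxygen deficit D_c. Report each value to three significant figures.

t_c ≈ 2.23 d; D_c ≈ 7.66 mg/L

With k_a/k_1 = 0.7596 and 1 − D₀(k_a−k_1)/(k_1 L₀) = 1.068,
t_c = ln(0.7596 × 1.068) / (0.297 − 0.391) = ln(0.8111) / -0.09400 = -0.2094/-0.09400 = 2.227 d.
L(t_c) = L₀ e^(−k_1 t_c) = 13.9 × 0.4186 = 5.818 mg/L, and at the critical point k_a D_c = k_1 L, so D_c = (0.391/0.297) × 5.818 = 7.660 mg/L.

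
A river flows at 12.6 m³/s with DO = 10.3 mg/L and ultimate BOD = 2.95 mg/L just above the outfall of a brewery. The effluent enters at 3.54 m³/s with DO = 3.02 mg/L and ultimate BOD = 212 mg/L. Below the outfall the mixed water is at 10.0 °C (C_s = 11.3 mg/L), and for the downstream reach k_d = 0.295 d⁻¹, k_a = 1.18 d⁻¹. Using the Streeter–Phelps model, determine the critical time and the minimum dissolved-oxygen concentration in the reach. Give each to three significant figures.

Mixed DO = (12.6×10.3 + 3.54×3.02)/(12.6+3.54) = 140.5/16.14 = 8.703 mg/L.
Mixed L₀ = (12.6×2.95 + 3.54×212)/(16.14) = 787.6/16.14 = 48.80 mg/L.
Initial deficit D₀ = C_s − DO₀ = 11.3 − 8.703 = 2.597 mg/L.
t_c = (1/0.8850) ln[(1.18/0.295)(1 − 2.597×0.8850/(0.295×48.80))] = 1.130 × ln(3.361) = 1.370 d.
D_c = (0.295/1.18) × 48.80 × e^(−0.295×1.370) = 0.2500 × 48.80 × 0.6676 = 8.144 mg/L.
Minimum DO = 11.3 − 8.144 = 3.156 mg/L.

t_c ≈ 1.37 d; minimum DO ≈ 3.16 mg/L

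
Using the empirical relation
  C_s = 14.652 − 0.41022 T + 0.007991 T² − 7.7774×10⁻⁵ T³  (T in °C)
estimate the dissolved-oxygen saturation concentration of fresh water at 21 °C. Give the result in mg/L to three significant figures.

C_s ≈ 8.84 mg/L

C_s = 14.652 − 0.41022×21 + 0.007991×21² − 7.7774×10⁻⁵×21³ = 8.841 mg/L.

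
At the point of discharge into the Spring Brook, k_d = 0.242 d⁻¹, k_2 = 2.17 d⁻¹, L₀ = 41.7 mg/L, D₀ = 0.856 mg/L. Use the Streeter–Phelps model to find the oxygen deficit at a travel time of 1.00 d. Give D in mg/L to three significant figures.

D ≈ 3.61 mg/L

k_d L₀/(k_2−k_d) = 0.242×41.7/(2.17−0.242) = 10.09/1.928 = 5.234 mg/L.
e^(−k_d t) = e^(−0.242×1.000) = 0.7851; e^(−k_2 t) = e^(−2.17×1.000) = 0.1142.
D = 5.234 × (0.7851 − 0.1142) + 0.856 × 0.1142 = 3.511 + 0.09774 = 3.609 mg/L.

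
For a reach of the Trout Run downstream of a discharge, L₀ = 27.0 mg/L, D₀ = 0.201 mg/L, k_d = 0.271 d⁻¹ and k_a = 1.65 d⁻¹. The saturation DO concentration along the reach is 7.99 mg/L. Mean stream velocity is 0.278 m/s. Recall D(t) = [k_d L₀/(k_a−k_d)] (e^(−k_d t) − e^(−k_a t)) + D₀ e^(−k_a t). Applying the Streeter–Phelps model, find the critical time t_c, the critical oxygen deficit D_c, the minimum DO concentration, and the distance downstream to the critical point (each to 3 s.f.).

t_c = [1/(k_a−k_d)] ln[(k_a/k_d)(1 − D₀(k_a−k_d)/(k_d L₀))]
= [1/(1.65−0.271)] ln[(1.65/0.271)(1 − 0.201×1.379/(0.271×27.0))]
= (1/1.379) ln[6.089 × 0.9621] = 0.7252 × ln(5.858) = 0.7252 × 1.768 = 1.282 d.
D_c = (k_d/k_a) L₀ e^(−k_d t_c) = (0.271/1.65) × 27.0 × e^(−0.271×1.282) = 0.1642 × 27.0 × 0.7065 = 3.133 mg/L.
Minimum DO = C_s − D_c = 7.99 − 3.133 = 4.857 mg/L.
x_c = v t_c = 0.278 m/s × 1.282 d × 86400 s/d = 30790 m ≈ 30.8 km.

t_c ≈ 1.28 d; D_c ≈ 3.13 mg/L; min DO ≈ 4.86 mg/L; x_c ≈ 30.8 km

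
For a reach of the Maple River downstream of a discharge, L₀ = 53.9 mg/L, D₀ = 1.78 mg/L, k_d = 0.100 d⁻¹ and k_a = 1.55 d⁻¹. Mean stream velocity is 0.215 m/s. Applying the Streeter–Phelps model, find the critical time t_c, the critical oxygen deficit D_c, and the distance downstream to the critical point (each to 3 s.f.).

t_c = [1/(k_a−k_d)] ln[(k_a/k_d)(1 − D₀(k_a−k_d)/(k_d L₀))]
= [1/(1.55−0.100)] ln[(1.55/0.100)(1 − 1.78×1.450/(0.100×53.9))]
= (1/1.450) ln[15.50 × 0.5212] = 0.6897 × ln(8.078) = 0.6897 × 2.089 = 1.441 d.
D_c = (k_d/k_a) L₀ e^(−k_d t_c) = (0.100/1.55) × 53.9 × e^(−0.100×1.441) = 0.06452 × 53.9 × 0.8658 = 3.011 mg/L.
x_c = v t_c = 0.215 m/s × 1.441 d × 86400 s/d = 26760 m ≈ 26.8 km.

t_c ≈ 1.44 d; D_c ≈ 3.01 mg/L; x_c ≈ 26.8 km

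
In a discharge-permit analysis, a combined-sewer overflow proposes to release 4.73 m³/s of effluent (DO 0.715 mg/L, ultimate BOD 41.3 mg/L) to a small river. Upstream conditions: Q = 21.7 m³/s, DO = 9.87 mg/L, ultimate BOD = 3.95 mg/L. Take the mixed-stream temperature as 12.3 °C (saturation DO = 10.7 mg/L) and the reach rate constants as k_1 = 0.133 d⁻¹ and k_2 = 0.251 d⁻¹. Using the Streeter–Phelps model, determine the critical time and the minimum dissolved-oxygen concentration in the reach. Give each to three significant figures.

t_c ≈ 3.43 d; minimum DO ≈ 7.13 mg/L

Mixed DO = (21.7×9.87 + 4.73×0.715)/(21.7+4.73) = 217.6/26.43 = 8.232 mg/L.
Mixed L₀ = (21.7×3.95 + 4.73×41.3)/(26.43) = 281.1/26.43 = 10.63 mg/L.
Initial deficit D₀ = C_s − DO₀ = 10.7 − 8.232 = 2.468 mg/L.
t_c = (1/0.1180) ln[(0.251/0.133)(1 − 2.468×0.1180/(0.133×10.63))] = 8.475 × ln(1.499) = 3.428 d.
D_c = (0.133/0.251) × 10.63 × e^(−0.133×3.428) = 0.5299 × 10.63 × 0.6339 = 3.572 mg/L.
Minimum DO = 10.7 − 3.572 = 7.128 mg/L.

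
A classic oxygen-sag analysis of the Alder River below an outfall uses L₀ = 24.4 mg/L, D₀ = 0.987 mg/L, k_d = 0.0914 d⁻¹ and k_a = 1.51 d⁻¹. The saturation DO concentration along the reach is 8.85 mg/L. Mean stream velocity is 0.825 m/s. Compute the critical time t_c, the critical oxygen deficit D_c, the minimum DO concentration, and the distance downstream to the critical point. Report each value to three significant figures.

t_c ≈ 1.28 d; D_c ≈ 1.31 mg/L; min DO ≈ 7.54 mg/L; x_c ≈ 91.3 km

At the critical point dD/dt = 0, so k_d L₀ e^(−k_d t) = k_a D. Substituting D(t) from the Streeter–Phelps equation and solving for t gives
t_c = ln[(k_a/k_d)(1 − D₀(k_a−k_d)/(k_d L₀))] / (k_a−k_d).
Here k_a−k_d = 1.419 d⁻¹ and 1 − D₀(k_a−k_d)/(k_d L₀) = 1 − 0.987×1.419/(0.0914×24.4) = 0.3722, so
t_c = ln(16.52 × 0.3722) / 1.419 = 1.816 / 1.419 = 1.280 d.
D_c = (k_d/k_a) L₀ e^(−k_d t_c) = (0.0914/1.51) × 24.4 × e^(−0.0914×1.280) = 0.06053 × 24.4 × 0.8896 = 1.314 mg/L.
Minimum DO = C_s − D_c = 8.85 − 1.314 = 7.536 mg/L.
x_c = v t_c = 0.825 m/s × 1.280 d × 86400 s/d = 91260 m ≈ 91.3 km.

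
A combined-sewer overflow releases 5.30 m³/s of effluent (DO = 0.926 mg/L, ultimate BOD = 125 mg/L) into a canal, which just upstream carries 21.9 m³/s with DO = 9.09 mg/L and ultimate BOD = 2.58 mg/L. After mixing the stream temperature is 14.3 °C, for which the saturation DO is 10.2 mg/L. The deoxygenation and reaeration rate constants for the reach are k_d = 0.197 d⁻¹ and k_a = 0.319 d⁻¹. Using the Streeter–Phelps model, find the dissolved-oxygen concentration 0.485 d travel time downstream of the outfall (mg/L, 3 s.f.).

Mixed DO = (21.9×9.09 + 5.30×0.926)/(21.9+5.30) = 204.0/27.20 = 7.499 mg/L.
Mixed L₀ = (21.9×2.58 + 5.30×125)/(27.20) = 719.0/27.20 = 26.43 mg/L.
Initial deficit D₀ = C_s − DO₀ = 10.2 − 7.499 = 2.701 mg/L.
D(0.485) = [0.197×26.43/(0.319−0.197)](e^(−0.197×0.485) − e^(−0.319×0.485)) + 2.701 e^(−0.319×0.485)
= 42.68 × (0.9089 − 0.8567) + 2.701 × 0.8567 = 4.543 mg/L.
DO = 10.2 − 4.543 = 5.657 mg/L.

DO ≈ 5.66 mg/L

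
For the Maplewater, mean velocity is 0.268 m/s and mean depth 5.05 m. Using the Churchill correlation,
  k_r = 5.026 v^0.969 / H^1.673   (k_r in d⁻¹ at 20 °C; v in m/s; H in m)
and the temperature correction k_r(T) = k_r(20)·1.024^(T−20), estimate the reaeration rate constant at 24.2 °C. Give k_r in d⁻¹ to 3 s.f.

k_r(20) = 5.026 × 0.268^0.969 / 5.05^1.673 = 5.026 × 0.2792 / 15.02 = 0.09343 d⁻¹.
k_r(24.2) = 0.09343 × 1.024^(24.2−20) = 0.09343 × 1.105 = 0.1032 d⁻¹.

k_r ≈ 0.103 d⁻¹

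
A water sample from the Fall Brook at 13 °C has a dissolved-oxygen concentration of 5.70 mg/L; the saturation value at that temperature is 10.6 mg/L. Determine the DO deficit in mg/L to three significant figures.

D ≈ 4.90 mg/L

D = C_s − C = 10.6 − 5.70 = 4.90 mg/L.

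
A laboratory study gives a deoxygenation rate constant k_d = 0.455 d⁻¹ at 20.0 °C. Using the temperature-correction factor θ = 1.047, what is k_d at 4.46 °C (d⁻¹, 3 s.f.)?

k_d ≈ 0.223 d⁻¹

k_d(T₂) = k_d(T₁) · θ^(T₂−T₁) = 0.455 × 1.047^(4.46−20.0)
= 0.455 × 1.047^-15.5 = 0.455 × 0.4898 = 0.2229 d⁻¹.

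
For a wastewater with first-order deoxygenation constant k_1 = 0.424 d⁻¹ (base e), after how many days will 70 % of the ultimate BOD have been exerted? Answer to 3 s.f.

t ≈ 2.84 d

y/L₀ = 1 − e^(−k_1 t) = 0.70 ⇒ e^(−k_1 t) = 0.300
t = −ln(0.300) / 0.424 = 1.204 / 0.424 = 2.840 d.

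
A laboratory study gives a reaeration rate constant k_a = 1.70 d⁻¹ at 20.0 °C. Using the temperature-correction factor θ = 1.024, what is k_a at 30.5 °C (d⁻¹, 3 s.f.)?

k_a ≈ 2.18 d⁻¹

k_a(T₂) = k_a(T₁) · θ^(T₂−T₁) = 1.70 × 1.024^(30.5−20.0)
= 1.70 × 1.024^10.5 = 1.70 × 1.283 = 2.181 d⁻¹.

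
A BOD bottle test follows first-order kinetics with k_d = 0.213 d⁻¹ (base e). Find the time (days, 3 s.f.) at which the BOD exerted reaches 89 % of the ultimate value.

y/L₀ = 1 − e^(−k_d t) = 0.89 ⇒ e^(−k_d t) = 0.110
t = −ln(0.110) / 0.213 = 2.207 / 0.213 = 10.36 d.

t ≈ 10.4 d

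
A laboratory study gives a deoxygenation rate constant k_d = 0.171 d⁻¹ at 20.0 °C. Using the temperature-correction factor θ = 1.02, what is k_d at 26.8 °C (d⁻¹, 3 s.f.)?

k_d(T₂) = k_d(T₁) · θ^(T₂−T₁) = 0.171 × 1.02^(26.8−20.0)
= 0.171 × 1.02^6.80 = 0.171 × 1.144 = 0.1956 d⁻¹.

k_d ≈ 0.196 d⁻¹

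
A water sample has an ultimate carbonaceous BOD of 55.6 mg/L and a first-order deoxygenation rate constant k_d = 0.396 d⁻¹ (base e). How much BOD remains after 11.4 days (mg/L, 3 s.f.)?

L ≈ 0.609 mg/L

L_t = L₀ e^(−k_d t) = 55.6 × e^(−0.396×11.4) = 55.6 × 0.01095 = 0.6088 mg/L.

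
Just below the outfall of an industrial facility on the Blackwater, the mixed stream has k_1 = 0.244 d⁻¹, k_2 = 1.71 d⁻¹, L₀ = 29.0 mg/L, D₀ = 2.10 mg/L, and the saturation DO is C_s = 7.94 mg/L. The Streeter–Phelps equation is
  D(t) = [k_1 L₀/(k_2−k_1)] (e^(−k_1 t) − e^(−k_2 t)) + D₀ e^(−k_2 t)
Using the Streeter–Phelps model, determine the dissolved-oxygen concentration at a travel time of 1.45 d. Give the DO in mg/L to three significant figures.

k_1 L₀/(k_2−k_1) = 0.244×29.0/(1.71−0.244) = 7.076/1.466 = 4.827 mg/L.
e^(−k_1 t) = e^(−0.244×1.450) = 0.7020; e^(−k_2 t) = e^(−1.71×1.450) = 0.08379.
D = 4.827 × (0.7020 − 0.08379) + 2.10 × 0.08379 = 2.984 + 0.1759 = 3.160 mg/L.
DO = C_s − D = 7.94 − 3.160 = 4.780 mg/L.

DO ≈ 4.78 mg/L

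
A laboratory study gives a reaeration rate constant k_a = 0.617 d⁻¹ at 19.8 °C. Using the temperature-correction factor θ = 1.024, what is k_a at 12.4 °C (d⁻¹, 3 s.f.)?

k_a(T₂) = k_a(T₁) · θ^(T₂−T₁) = 0.617 × 1.024^(12.4−19.8)
= 0.617 × 1.024^-7.40 = 0.617 × 0.8390 = 0.5177 d⁻¹.

k_a ≈ 0.518 d⁻¹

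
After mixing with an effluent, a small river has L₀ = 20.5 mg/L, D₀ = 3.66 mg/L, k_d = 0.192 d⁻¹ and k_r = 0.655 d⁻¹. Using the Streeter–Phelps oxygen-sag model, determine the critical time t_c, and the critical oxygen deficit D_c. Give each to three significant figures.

t_c ≈ 1.43 d; D_c ≈ 4.56 mg/L

t_c = [1/(k_r−k_d)] ln[(k_r/k_d)(1 − D₀(k_r−k_d)/(k_d L₀))]
= [1/(0.655−0.192)] ln[(0.655/0.192)(1 − 3.66×0.4630/(0.192×20.5))]
= (1/0.4630) ln[3.411 × 0.5695] = 2.160 × ln(1.943) = 2.160 × 0.6641 = 1.434 d.
L(t_c) = L₀ e^(−k_d t_c) = 20.5 × 0.7593 = 15.57 mg/L, and at the critical point k_r D_c = k_d L, so D_c = (0.192/0.655) × 15.57 = 4.563 mg/L.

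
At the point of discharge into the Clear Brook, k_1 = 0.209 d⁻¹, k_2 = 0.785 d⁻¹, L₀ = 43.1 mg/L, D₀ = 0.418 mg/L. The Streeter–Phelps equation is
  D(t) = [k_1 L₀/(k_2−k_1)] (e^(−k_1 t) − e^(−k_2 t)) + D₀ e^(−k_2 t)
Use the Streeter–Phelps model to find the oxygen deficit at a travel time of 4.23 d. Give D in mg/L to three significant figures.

k_1 L₀/(k_2−k_1) = 0.209×43.1/(0.785−0.209) = 9.008/0.5760 = 15.64 mg/L.
e^(−k_1 t) = e^(−0.209×4.230) = 0.4131; e^(−k_2 t) = e^(−0.785×4.230) = 0.03613.
D = 15.64 × (0.4131 − 0.03613) + 0.418 × 0.03613 = 5.895 + 0.01510 = 5.910 mg/L.

D ≈ 5.91 mg/L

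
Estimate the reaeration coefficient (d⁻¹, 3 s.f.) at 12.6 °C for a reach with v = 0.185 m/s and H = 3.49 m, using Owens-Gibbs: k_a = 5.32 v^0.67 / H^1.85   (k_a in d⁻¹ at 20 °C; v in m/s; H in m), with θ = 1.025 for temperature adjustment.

k_a(20) = 5.32 × 0.185^0.67 / 3.49^1.85 = 5.32 × 0.3229 / 10.10 = 0.1701 d⁻¹.
k_a(12.6) = 0.1701 × 1.025^(12.6−20) = 0.1701 × 0.8330 = 0.1417 d⁻¹.

k_a ≈ 0.142 d⁻¹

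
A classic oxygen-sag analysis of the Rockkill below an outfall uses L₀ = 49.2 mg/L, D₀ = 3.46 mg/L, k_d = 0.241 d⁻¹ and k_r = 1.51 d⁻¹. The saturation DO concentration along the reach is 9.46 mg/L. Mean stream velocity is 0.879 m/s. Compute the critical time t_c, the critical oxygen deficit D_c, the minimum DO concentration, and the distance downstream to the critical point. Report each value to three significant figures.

t_c ≈ 1.08 d; D_c ≈ 6.05 mg/L; min DO ≈ 3.41 mg/L; x_c ≈ 82.1 km

t_c = [1/(k_r−k_d)] ln[(k_r/k_d)(1 − D₀(k_r−k_d)/(k_d L₀))]
= [1/(1.51−0.241)] ln[(1.51/0.241)(1 − 3.46×1.269/(0.241×49.2))]
= (1/1.269) ln[6.266 × 0.6297] = 0.7880 × ln(3.945) = 0.7880 × 1.373 = 1.082 d.
D_c = (k_d/k_r) L₀ e^(−k_d t_c) = (0.241/1.51) × 49.2 × e^(−0.241×1.082) = 0.1596 × 49.2 × 0.7705 = 6.051 mg/L.
Minimum DO = C_s − D_c = 9.46 − 6.051 = 3.409 mg/L.
x_c = v t_c = 0.879 m/s × 1.082 d × 86400 s/d = 82140 m ≈ 82.1 km.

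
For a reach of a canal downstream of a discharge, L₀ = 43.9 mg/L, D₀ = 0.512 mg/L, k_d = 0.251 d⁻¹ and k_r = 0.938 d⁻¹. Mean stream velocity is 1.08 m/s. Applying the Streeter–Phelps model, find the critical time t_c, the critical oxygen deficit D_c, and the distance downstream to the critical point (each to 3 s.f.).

t_c = [1/(k_r−k_d)] ln[(k_r/k_d)(1 − D₀(k_r−k_d)/(k_d L₀))]
= [1/(0.938−0.251)] ln[(0.938/0.251)(1 − 0.512×0.6870/(0.251×43.9))]
= (1/0.6870) ln[3.737 × 0.9681] = 1.456 × ln(3.618) = 1.456 × 1.286 = 1.872 d.
D_c = (k_d/k_r) L₀ e^(−k_d t_c) = (0.251/0.938) × 43.9 × e^(−0.251×1.872) = 0.2676 × 43.9 × 0.6251 = 7.344 mg/L.
x_c = v t_c = 1.08 m/s × 1.872 d × 86400 s/d = 174700 m ≈ 175 km.

t_c ≈ 1.87 d; D_c ≈ 7.34 mg/L; x_c ≈ 175 km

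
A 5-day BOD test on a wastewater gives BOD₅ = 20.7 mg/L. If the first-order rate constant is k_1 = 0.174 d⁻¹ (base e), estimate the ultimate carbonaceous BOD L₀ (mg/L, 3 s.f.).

L₀ ≈ 35.6 mg/L

BOD₅ = L₀(1 − e^(−5k_1)) ⇒ L₀ = BOD₅ / (1 − e^(−5×0.174))
= 20.7 / (1 − 0.4190) = 20.7 / 0.5810 = 35.63 mg/L.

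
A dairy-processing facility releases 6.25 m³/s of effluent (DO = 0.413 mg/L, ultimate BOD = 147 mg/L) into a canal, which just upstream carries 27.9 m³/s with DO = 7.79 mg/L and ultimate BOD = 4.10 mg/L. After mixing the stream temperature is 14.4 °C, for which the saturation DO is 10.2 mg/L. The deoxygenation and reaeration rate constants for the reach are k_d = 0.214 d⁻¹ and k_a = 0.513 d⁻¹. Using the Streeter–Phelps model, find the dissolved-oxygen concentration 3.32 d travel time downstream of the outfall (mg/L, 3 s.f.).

Mixed DO = (27.9×7.79 + 6.25×0.413)/(27.9+6.25) = 219.9/34.15 = 6.440 mg/L.
Mixed L₀ = (27.9×4.10 + 6.25×147)/(34.15) = 1033/34.15 = 30.25 mg/L.
Initial deficit D₀ = C_s − DO₀ = 10.2 − 6.440 = 3.760 mg/L.
D(3.32) = [0.214×30.25/(0.513−0.214)](e^(−0.214×3.32) − e^(−0.513×3.32)) + 3.760 e^(−0.513×3.32)
= 21.65 × (0.4914 − 0.1821) + 3.760 × 0.1821 = 7.382 mg/L.
DO = 10.2 − 7.382 = 2.818 mg/L.

DO ≈ 2.82 mg/L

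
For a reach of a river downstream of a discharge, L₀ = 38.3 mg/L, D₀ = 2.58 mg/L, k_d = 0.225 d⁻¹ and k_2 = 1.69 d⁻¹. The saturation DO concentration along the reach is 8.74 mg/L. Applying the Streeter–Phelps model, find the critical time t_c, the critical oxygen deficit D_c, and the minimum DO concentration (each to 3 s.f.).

t_c ≈ 0.982 d; D_c ≈ 4.09 mg/L; min DO ≈ 4.65 mg/L

At the critical point dD/dt = 0, so k_d L₀ e^(−k_d t) = k_2 D. Substituting D(t) from the Streeter–Phelps equation and solving for t gives
t_c = ln[(k_2/k_d)(1 − D₀(k_2−k_d)/(k_d L₀))] / (k_2−k_d).
Here k_2−k_d = 1.465 d⁻¹ and 1 − D₀(k_2−k_d)/(k_d L₀) = 1 − 2.58×1.465/(0.225×38.3) = 0.5614, so
t_c = ln(7.511 × 0.5614) / 1.465 = 1.439 / 1.465 = 0.9823 d.
D_c = (k_d/k_2) L₀ e^(−k_d t_c) = (0.225/1.69) × 38.3 × e^(−0.225×0.9823) = 0.1331 × 38.3 × 0.8017 = 4.088 mg/L.
Minimum DO = C_s − D_c = 8.74 − 4.088 = 4.652 mg/L.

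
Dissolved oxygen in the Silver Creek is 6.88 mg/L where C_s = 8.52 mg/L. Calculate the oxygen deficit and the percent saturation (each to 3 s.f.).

D ≈ 1.64 mg/L; 80.8 % saturation

D = C_s − C = 8.52 − 6.88 = 1.64 mg/L.
% saturation = 6.88/8.52 × 100 = 80.8 %.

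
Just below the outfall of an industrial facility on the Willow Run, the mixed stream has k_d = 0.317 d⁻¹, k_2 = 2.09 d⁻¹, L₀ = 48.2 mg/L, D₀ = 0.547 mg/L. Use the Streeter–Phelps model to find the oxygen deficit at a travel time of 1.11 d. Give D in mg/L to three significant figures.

D ≈ 5.27 mg/L

k_d L₀/(k_2−k_d) = 0.317×48.2/(2.09−0.317) = 15.28/1.773 = 8.618 mg/L.
e^(−k_d t) = e^(−0.317×1.110) = 0.7034; e^(−k_2 t) = e^(−2.09×1.110) = 0.09828.
D = 8.618 × (0.7034 − 0.09828) + 0.547 × 0.09828 = 5.215 + 0.05376 = 5.268 mg/L.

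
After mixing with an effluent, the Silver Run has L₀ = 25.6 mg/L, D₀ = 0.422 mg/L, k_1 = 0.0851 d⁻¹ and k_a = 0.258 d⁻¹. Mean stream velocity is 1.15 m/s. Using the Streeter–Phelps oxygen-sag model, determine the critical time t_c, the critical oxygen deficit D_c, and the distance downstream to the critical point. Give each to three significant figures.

t_c ≈ 6.22 d; D_c ≈ 4.97 mg/L; x_c ≈ 618 km

t_c = [1/(k_a−k_1)] ln[(k_a/k_1)(1 − D₀(k_a−k_1)/(k_1 L₀))]
= [1/(0.258−0.0851)] ln[(0.258/0.0851)(1 − 0.422×0.1729/(0.0851×25.6))]
= (1/0.1729) ln[3.032 × 0.9665] = 5.784 × ln(2.930) = 5.784 × 1.075 = 6.218 d.
D_c = (k_1/k_a) L₀ e^(−k_1 t_c) = (0.0851/0.258) × 25.6 × e^(−0.0851×6.218) = 0.3298 × 25.6 × 0.5891 = 4.974 mg/L.
x_c = v t_c = 1.15 m/s × 6.218 d × 86400 s/d = 617800 m ≈ 618 km.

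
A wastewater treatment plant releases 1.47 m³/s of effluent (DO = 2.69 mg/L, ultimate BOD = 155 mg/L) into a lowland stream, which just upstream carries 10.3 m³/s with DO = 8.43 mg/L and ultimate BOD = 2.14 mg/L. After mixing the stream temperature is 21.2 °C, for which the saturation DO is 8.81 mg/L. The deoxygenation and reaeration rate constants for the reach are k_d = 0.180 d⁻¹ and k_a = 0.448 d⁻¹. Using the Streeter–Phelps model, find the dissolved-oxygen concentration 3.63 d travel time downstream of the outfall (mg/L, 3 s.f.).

DO ≈ 3.98 mg/L

Mixed DO = (10.3×8.43 + 1.47×2.69)/(10.3+1.47) = 90.78/11.77 = 7.713 mg/L.
Mixed L₀ = (10.3×2.14 + 1.47×155)/(11.77) = 249.9/11.77 = 21.23 mg/L.
Initial deficit D₀ = C_s − DO₀ = 8.81 − 7.713 = 1.097 mg/L.
D(3.63) = [0.180×21.23/(0.448−0.180)](e^(−0.180×3.63) − e^(−0.448×3.63)) + 1.097 e^(−0.448×3.63)
= 14.26 × (0.5203 − 0.1967) + 1.097 × 0.1967 = 4.830 mg/L.
DO = 8.81 − 4.830 = 3.980 mg/L.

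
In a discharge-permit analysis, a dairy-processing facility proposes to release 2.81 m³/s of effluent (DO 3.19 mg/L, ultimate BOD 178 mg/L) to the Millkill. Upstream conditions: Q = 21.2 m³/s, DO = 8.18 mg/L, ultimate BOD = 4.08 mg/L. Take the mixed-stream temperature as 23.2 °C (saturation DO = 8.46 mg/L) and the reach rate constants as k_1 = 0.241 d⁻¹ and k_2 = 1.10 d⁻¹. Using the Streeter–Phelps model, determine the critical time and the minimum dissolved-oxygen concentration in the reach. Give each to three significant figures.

t_c ≈ 1.61 d; minimum DO ≈ 4.83 mg/L

Mixed DO = (21.2×8.18 + 2.81×3.19)/(21.2+2.81) = 182.4/24.01 = 7.596 mg/L.
Mixed L₀ = (21.2×4.08 + 2.81×178)/(24.01) = 586.7/24.01 = 24.43 mg/L.
Initial deficit D₀ = C_s − DO₀ = 8.46 − 7.596 = 0.8640 mg/L.
t_c = (1/0.8590) ln[(1.10/0.241)(1 − 0.8640×0.8590/(0.241×24.43))] = 1.164 × ln(3.989) = 1.611 d.
D_c = (0.241/1.10) × 24.43 × e^(−0.241×1.611) = 0.2191 × 24.43 × 0.6783 = 3.631 mg/L.
Minimum DO = 8.46 − 3.631 = 4.829 mg/L.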